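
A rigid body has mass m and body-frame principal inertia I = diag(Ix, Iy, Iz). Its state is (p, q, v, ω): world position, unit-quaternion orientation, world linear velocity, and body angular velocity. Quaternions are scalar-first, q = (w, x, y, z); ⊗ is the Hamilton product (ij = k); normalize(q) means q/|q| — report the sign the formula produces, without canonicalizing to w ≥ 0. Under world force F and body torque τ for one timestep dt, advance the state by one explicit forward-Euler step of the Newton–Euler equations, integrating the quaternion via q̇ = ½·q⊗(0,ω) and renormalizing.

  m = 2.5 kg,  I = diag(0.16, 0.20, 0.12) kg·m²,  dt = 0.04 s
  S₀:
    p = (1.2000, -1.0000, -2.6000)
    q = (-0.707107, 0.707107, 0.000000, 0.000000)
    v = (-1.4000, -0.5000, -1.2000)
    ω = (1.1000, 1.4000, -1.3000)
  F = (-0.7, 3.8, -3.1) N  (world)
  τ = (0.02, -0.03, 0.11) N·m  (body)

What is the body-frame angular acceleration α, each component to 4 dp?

precession coupling ω×(Iω) = (0.1456, -0.0572, 0.0616)
angular accel α = (-0.7850, 0.1360, 0.4033)

α = (-0.7850, 0.1360, 0.4033)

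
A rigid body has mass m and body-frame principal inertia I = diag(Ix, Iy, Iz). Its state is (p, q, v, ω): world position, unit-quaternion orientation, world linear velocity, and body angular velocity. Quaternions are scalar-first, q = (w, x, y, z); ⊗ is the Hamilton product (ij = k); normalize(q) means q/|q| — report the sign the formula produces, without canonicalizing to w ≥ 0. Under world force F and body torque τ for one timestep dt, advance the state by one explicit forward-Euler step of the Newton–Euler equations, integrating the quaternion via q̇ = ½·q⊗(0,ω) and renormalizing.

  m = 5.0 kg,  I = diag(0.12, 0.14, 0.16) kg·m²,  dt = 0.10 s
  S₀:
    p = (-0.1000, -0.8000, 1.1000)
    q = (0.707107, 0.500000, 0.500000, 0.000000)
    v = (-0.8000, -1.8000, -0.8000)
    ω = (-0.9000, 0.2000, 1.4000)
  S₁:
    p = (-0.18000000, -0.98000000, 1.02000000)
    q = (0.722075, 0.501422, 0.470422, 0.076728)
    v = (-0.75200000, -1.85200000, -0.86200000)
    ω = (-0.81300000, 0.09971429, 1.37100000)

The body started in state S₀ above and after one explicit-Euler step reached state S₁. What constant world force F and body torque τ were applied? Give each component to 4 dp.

velocity change Δv = (0.04800000, -0.05200000, -0.06200000)
m·(v₁−v₀)/dt = (2.4000, -2.6000, -3.1000)
rate change Δω = (0.08700000, -0.10028571, -0.02900000)
τ = I·(Δω/dt) + ω₀×(Iω₀) = (0.1100, -0.0900, -0.0500)

F = (2.4000, -2.6000, -3.1000)
τ = (0.1100, -0.0900, -0.0500)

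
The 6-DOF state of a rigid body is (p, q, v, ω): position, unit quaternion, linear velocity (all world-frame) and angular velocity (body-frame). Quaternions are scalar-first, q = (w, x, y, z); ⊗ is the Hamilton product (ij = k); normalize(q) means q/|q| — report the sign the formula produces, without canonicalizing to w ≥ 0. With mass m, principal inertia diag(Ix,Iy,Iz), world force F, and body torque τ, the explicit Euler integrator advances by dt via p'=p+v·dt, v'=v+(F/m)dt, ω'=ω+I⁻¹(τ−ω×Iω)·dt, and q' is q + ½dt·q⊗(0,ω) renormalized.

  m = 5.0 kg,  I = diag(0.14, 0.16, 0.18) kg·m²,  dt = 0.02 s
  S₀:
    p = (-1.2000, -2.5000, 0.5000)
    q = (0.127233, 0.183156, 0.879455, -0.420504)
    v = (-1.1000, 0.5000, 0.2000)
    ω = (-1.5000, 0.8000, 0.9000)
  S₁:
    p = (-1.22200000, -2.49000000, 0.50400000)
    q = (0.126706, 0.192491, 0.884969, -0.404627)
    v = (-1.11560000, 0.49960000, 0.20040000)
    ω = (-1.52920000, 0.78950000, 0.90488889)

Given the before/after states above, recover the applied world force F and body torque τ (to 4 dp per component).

ω₁ − ω₀ = (-0.02920000, -0.01050000, 0.00488889)
ω₀×(Iω₀) = (0.0144, 0.0540, -0.0240)
applied torque τ = (-0.1900, -0.0300, 0.0200)
velocity change Δv = (-0.01560000, -0.00040000, 0.00040000)
F = m·Δv/dt = (-3.9000, -0.1000, 0.1000)

F = (-3.9000, -0.1000, 0.1000)
τ = (-0.1900, -0.0300, 0.0200)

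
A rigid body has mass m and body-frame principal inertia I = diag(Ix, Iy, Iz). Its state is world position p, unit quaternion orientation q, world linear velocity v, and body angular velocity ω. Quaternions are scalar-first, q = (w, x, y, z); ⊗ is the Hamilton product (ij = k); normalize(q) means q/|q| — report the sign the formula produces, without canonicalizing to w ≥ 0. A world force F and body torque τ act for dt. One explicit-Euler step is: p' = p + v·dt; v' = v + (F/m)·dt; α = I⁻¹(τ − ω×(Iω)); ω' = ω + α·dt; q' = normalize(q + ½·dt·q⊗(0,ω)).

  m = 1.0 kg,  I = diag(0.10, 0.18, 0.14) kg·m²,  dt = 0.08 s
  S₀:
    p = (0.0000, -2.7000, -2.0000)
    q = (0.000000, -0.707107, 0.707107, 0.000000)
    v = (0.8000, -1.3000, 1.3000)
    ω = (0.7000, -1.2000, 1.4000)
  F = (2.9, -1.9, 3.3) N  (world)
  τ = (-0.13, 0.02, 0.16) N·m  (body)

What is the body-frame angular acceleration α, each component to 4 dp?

ω×(Iω) gyroscopic = (0.0672, -0.0392, -0.0672)
angular accel α = (-1.9720, 0.3289, 1.6229)

α = (-1.9720, 0.3289, 1.6229)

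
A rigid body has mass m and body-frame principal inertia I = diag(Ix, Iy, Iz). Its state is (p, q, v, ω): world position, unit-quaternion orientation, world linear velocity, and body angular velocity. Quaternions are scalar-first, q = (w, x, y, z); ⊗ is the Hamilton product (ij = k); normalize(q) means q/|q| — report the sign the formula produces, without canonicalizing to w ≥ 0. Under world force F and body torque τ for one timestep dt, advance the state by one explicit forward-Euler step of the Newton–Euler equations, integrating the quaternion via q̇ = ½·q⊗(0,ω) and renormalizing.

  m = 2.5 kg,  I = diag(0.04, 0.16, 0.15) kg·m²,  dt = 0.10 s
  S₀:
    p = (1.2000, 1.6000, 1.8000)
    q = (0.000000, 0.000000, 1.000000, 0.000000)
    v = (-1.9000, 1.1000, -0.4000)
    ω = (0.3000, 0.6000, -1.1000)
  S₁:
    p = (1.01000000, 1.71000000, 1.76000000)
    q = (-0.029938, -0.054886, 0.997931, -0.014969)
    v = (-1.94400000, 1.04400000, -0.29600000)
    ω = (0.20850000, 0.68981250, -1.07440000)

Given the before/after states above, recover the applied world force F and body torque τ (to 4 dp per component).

velocity change Δv = (-0.04400000, -0.05600000, 0.10400000)
m·(v₁−v₀)/dt = (-1.1000, -1.4000, 2.6000)
Δω = ω₁−ω₀ = (-0.09150000, 0.08981250, 0.02560000)
ω₀×(Iω₀) = (0.0066, 0.0363, 0.0216)
τ = I·(Δω/dt) + ω₀×(Iω₀) = (-0.0300, 0.1800, 0.0600)

F = (-1.1000, -1.4000, 2.6000)
τ = (-0.0300, 0.1800, 0.0600)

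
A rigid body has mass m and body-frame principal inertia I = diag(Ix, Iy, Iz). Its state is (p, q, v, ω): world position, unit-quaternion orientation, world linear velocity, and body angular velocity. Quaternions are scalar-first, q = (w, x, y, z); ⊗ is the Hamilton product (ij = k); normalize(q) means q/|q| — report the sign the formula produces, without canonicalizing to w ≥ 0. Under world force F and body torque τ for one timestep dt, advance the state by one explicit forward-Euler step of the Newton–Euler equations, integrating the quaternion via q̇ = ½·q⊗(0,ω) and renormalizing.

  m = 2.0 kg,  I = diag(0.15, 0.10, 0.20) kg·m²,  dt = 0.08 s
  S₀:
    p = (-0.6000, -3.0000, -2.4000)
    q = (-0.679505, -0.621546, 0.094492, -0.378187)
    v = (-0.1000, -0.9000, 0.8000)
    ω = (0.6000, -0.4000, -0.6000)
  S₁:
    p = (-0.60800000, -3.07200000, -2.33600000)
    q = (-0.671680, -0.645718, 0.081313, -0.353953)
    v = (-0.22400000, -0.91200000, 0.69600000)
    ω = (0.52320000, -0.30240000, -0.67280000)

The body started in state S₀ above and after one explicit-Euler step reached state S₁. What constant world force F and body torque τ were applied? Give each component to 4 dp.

rate change Δω = (-0.07680000, 0.09760000, -0.07280000)
applied torque τ = (-0.1200, 0.1400, -0.1700)
v₁ − v₀ = (-0.12400000, -0.01200000, -0.10400000)
m·(v₁−v₀)/dt = (-3.1000, -0.3000, -2.6000)

F = (-3.1000, -0.3000, -2.6000)
τ = (-0.1200, 0.1400, -0.1700)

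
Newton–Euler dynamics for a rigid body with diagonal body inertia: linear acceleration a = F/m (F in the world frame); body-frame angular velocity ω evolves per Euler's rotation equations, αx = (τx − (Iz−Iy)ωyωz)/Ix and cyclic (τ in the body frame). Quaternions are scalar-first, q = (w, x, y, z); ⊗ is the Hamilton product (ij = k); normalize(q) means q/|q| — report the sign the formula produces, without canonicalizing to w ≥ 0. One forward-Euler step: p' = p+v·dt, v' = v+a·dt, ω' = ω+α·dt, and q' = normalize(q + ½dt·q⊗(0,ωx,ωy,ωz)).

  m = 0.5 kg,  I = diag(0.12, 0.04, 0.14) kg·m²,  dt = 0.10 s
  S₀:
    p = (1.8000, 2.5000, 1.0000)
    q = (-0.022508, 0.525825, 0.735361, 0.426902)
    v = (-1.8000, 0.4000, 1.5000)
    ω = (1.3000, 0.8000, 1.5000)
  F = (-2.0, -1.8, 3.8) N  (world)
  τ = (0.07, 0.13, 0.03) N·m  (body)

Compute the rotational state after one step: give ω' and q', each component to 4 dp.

ω×(Iω) gyroscopic = (0.1200, -0.0390, -0.0832)
α = I⁻¹(τ − ω×Iω) = (-0.4167, 4.2250, 0.8086)
ω + α·dt = (1.2583, 1.2225, 1.5809)
Hamilton product q⊗(0,ω) = (-1.9122143, 0.7322595, -0.2517713, -0.5690713)
q + ½dt·q⊗(0,ω), renormalized = (-0.1174, 0.5592, 0.7187, 0.3962)

ω' = (1.2583, 1.2225, 1.5809)
q' = (-0.1174, 0.5592, 0.7187, 0.3962)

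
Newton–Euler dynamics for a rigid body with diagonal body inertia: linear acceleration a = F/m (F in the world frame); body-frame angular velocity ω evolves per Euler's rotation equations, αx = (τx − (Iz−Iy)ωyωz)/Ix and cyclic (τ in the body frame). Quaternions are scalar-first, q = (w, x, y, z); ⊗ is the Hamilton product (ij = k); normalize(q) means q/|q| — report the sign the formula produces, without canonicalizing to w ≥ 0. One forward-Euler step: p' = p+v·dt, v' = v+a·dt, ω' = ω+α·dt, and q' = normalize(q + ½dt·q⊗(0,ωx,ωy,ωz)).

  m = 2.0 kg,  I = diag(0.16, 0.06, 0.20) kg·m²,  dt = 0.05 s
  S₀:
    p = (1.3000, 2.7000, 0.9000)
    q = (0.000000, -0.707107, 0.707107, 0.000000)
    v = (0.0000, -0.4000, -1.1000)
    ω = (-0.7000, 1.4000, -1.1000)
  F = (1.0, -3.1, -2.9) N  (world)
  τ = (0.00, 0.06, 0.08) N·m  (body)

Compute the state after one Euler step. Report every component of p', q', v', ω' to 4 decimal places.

p' = (1.3000, 2.6800, 0.8450)
q' = (-0.0371, -0.7257, 0.6869, -0.0124)
v' = (0.0250, -0.4775, -1.1725)
ω' = (-0.6326, 1.4757, -1.1045)

gyro term ω×Iω = (-0.2156, -0.0308, 0.0980)
α = I⁻¹(τ − ω×Iω) = (1.3475, 1.5133, -0.0900)
new body rate ω' = (-0.6326, 1.4757, -1.1045)
q⊗(0,ω) = (-1.4849247, -0.7778177, -0.7778177, -0.4949749)
q + ½dt·q⊗(0,ω), renormalized = (-0.0371, -0.7257, 0.6869, -0.0124)
a = F/m = (0.5000, -1.5500, -1.4500)
p + v·dt = (1.3000, 2.6800, 0.8450)
new velocity v' = (0.0250, -0.4775, -1.1725)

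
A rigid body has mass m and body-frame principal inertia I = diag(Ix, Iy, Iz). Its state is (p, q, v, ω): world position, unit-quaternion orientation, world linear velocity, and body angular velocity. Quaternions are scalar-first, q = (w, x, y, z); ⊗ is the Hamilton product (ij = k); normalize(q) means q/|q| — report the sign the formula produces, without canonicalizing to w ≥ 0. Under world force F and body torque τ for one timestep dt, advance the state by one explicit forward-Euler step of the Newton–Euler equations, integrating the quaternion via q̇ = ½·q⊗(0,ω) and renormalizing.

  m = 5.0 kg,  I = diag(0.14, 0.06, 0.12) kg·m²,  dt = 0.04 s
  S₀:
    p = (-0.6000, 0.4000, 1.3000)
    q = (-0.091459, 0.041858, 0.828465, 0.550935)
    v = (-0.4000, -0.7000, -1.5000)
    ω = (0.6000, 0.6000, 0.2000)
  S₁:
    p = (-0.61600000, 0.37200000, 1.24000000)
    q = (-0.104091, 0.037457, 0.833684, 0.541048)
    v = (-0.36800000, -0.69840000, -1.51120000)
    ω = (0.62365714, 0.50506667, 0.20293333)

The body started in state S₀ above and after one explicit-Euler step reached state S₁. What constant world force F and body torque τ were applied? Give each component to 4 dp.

rate change Δω = (0.02365714, -0.09493333, 0.00293333)
I·α + gyro = (0.0900, -0.1400, -0.0200)
velocity change Δv = (0.03200000, 0.00160000, -0.01120000)
applied force F = (4.0000, 0.2000, -1.4000)

F = (4.0000, 0.2000, -1.4000)
τ = (0.0900, -0.1400, -0.0200)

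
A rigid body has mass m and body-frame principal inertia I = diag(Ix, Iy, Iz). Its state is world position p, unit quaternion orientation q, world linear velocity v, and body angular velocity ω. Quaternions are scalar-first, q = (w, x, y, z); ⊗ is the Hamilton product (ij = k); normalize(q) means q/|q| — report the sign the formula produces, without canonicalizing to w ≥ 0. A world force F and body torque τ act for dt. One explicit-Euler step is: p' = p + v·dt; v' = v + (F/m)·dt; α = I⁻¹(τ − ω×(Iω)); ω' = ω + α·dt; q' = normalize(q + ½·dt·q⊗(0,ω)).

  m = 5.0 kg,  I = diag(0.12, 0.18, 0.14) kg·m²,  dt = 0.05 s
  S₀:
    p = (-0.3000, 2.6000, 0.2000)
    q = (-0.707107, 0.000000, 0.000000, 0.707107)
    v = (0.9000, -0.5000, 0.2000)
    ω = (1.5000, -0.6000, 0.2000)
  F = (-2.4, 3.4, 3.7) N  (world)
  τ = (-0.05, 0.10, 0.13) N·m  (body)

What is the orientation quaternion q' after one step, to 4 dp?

q' = (-0.7101, -0.0159, 0.0371, 0.7030)

2q̇ = q⊗(0,ω) = (-0.1414214, -0.6363963, 1.4849247, -0.1414214)
q' = normalize(q + ½dt·q⊗(0,ω)) = (-0.7101, -0.0159, 0.0371, 0.7030)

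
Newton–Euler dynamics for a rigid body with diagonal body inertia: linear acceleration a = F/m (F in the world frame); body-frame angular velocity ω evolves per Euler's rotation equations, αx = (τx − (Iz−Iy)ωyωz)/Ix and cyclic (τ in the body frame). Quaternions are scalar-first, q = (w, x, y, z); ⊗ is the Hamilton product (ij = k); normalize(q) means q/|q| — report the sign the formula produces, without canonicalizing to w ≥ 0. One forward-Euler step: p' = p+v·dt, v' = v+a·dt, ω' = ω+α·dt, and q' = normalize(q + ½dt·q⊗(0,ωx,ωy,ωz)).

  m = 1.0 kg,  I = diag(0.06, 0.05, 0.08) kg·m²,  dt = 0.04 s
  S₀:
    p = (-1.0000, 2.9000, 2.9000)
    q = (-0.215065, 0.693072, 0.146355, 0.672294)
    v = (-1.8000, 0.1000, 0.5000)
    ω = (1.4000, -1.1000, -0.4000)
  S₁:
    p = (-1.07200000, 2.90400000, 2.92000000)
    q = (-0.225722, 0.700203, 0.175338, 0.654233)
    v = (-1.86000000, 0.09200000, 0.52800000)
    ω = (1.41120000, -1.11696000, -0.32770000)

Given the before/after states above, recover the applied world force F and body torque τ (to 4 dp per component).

F = (-1.5000, -0.2000, 0.7000)
τ = (0.0300, -0.0100, 0.1600)

Δv = v₁−v₀ = (-0.06000000, -0.00800000, 0.02800000)
F = m·Δv/dt = (-1.5000, -0.2000, 0.7000)
rate change Δω = (0.01120000, -0.01696000, 0.07230000)
applied torque τ = (0.0300, -0.0100, 0.1600)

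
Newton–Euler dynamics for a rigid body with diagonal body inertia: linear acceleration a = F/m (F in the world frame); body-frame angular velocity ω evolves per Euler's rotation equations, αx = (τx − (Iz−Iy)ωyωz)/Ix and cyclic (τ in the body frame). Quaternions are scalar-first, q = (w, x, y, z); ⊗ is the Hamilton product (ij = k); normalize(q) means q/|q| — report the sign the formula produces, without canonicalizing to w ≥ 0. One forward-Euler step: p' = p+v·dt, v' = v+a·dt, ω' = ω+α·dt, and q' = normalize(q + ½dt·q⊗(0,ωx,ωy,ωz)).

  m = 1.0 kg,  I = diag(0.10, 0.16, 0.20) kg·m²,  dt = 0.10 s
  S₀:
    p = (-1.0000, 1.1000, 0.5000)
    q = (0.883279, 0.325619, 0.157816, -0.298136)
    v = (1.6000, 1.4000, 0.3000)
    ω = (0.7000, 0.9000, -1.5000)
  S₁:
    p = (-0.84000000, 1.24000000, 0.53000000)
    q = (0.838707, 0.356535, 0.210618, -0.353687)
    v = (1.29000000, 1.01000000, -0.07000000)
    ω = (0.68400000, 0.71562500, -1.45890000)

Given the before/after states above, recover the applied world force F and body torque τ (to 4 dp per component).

F = (-3.1000, -3.9000, -3.7000)
τ = (-0.0700, -0.1900, 0.1200)

rate change Δω = (-0.01600000, -0.18437500, 0.04110000)
gyro term ω₀×Iω₀ = (-0.0540, 0.1050, 0.0378)
applied torque τ = (-0.0700, -0.1900, 0.1200)
Δv = v₁−v₀ = (-0.31000000, -0.39000000, -0.37000000)
F = m·Δv/dt = (-3.1000, -3.9000, -3.7000)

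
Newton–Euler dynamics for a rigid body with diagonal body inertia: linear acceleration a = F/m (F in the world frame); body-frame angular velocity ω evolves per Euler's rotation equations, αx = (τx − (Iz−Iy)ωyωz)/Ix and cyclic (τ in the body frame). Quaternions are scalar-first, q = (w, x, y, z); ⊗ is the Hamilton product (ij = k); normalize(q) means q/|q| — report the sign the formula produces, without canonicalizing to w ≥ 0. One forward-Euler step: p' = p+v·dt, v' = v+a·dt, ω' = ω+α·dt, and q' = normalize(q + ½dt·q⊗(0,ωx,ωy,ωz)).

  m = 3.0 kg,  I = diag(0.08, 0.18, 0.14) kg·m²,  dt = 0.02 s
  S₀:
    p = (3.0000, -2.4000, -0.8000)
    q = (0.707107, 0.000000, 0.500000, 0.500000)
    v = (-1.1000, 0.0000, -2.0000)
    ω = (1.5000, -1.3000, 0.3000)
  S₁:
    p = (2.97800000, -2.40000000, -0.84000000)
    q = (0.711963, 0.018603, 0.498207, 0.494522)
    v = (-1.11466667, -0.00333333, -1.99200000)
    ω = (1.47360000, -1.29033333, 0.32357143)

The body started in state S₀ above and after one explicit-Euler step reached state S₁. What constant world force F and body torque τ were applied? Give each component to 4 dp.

F = (-2.2000, -0.5000, 1.2000)
τ = (-0.0900, 0.0600, -0.0300)

ω₁ − ω₀ = (-0.02640000, 0.00966667, 0.02357143)
ω₀×(Iω₀) = (0.0156, -0.0270, -0.1950)
τ = I·(Δω/dt) + ω₀×(Iω₀) = (-0.0900, 0.0600, -0.0300)
velocity change Δv = (-0.01466667, -0.00333333, 0.00800000)
applied force F = (-2.2000, -0.5000, 1.2000)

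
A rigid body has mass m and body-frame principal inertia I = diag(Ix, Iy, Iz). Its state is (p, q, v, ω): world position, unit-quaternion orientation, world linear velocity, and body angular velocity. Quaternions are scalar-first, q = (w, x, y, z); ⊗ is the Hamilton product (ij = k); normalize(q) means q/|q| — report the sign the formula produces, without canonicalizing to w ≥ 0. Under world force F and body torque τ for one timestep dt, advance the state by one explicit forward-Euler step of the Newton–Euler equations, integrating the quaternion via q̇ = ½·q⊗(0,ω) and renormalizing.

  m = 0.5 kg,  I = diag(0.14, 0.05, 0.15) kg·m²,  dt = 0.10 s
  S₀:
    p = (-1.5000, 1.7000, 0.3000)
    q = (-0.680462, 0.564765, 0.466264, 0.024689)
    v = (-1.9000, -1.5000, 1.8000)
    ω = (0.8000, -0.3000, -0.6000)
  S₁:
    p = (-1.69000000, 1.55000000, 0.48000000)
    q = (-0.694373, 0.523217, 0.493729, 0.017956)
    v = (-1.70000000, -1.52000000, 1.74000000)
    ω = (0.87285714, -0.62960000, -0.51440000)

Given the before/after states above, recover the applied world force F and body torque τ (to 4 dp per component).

F = (1.0000, -0.1000, -0.3000)
τ = (0.1200, -0.1600, 0.1500)

velocity change Δv = (0.20000000, -0.02000000, -0.06000000)
applied force F = (1.0000, -0.1000, -0.3000)
Δω = ω₁−ω₀ = (0.07285714, -0.32960000, 0.08560000)
I·α + gyro = (0.1200, -0.1600, 0.1500)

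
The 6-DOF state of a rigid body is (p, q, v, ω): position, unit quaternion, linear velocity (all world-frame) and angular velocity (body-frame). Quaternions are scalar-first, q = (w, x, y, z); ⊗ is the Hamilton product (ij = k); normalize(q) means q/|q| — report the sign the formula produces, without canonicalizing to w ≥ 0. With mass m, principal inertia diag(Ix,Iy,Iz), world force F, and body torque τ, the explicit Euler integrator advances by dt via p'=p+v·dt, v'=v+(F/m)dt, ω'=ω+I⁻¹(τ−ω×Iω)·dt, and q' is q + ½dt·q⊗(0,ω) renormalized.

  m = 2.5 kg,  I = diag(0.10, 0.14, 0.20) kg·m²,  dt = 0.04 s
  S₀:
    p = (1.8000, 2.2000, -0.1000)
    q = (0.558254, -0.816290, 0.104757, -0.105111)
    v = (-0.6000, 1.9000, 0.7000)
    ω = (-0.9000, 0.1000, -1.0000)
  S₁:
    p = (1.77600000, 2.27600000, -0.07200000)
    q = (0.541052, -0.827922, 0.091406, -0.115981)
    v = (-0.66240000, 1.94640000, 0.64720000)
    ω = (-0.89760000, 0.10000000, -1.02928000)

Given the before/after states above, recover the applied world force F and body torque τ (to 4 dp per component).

F = (-3.9000, 2.9000, -3.3000)
τ = (0.0000, -0.0900, -0.1500)

velocity change Δv = (-0.06240000, 0.04640000, -0.05280000)
applied force F = (-3.9000, 2.9000, -3.3000)
Δω = ω₁−ω₀ = (0.00240000, 0.00000000, -0.02928000)
precession coupling = (-0.0060, -0.0900, -0.0036)
τ = I·(Δω/dt) + ω₀×(Iω₀) = (0.0000, -0.0900, -0.1500)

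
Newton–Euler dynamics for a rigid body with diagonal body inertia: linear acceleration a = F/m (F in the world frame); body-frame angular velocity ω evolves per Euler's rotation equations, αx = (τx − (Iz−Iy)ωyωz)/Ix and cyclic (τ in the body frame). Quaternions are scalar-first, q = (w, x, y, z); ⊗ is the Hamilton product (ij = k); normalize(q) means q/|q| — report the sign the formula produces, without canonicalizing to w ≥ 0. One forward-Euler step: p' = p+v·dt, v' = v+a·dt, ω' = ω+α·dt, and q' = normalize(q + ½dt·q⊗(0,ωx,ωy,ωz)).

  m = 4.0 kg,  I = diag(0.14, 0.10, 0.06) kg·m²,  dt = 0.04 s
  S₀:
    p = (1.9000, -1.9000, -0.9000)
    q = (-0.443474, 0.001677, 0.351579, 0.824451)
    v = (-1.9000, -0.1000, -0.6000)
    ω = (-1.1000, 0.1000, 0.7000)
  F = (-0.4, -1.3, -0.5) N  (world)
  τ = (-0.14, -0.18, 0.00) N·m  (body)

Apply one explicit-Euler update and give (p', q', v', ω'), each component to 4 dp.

gyro term ω×Iω = (-0.0028, -0.0616, 0.0044)
angular accel α = (-0.9800, -1.1840, -0.0733)
ω + α·dt = (-1.1392, 0.0526, 0.6971)
Hamilton product q⊗(0,ω) = (-0.6104289, 0.6514816, -0.9524174, 0.0764728)
q' = normalize(q + ½dt·q⊗(0,ω)) = (-0.4555, 0.0147, 0.3324, 0.8257)
linear accel F/m = (-0.1000, -0.3250, -0.1250)
p' = p + v·dt = (1.8240, -1.9040, -0.9240)
v' = v + a·dt = (-1.9040, -0.1130, -0.6050)

p' = (1.8240, -1.9040, -0.9240)
q' = (-0.4555, 0.0147, 0.3324, 0.8257)
v' = (-1.9040, -0.1130, -0.6050)
ω' = (-1.1392, 0.0526, 0.6971)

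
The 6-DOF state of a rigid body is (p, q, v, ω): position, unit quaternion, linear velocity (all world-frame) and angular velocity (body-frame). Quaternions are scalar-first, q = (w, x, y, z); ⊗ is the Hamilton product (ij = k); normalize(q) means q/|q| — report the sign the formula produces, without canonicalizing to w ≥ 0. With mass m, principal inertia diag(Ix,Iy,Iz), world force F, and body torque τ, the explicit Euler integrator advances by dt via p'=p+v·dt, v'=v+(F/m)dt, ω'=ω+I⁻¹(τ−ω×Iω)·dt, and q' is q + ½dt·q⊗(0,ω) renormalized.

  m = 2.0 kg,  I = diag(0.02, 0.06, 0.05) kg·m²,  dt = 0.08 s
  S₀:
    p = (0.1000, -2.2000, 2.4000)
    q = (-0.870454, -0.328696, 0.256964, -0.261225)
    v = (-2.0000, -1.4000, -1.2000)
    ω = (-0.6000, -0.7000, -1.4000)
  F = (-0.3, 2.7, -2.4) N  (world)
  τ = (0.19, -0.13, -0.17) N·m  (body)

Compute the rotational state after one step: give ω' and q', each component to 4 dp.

ω' = (0.1992, -0.8397, -1.6989)
q' = (-0.8838, -0.3288, 0.2686, -0.1967)

ω×(Iω) gyroscopic = (-0.0098, -0.0252, 0.0168)
(τ − ω×Iω)/I = (9.9900, -1.7467, -3.7360)
new body rate ω' = (0.1992, -0.8397, -1.6989)
2q̇ = q⊗(0,ω) = (-0.3830578, -0.0203347, 0.3058784, 1.6029012)
q' = normalize(q + ½dt·q⊗(0,ω)) = (-0.8838, -0.3288, 0.2686, -0.1967)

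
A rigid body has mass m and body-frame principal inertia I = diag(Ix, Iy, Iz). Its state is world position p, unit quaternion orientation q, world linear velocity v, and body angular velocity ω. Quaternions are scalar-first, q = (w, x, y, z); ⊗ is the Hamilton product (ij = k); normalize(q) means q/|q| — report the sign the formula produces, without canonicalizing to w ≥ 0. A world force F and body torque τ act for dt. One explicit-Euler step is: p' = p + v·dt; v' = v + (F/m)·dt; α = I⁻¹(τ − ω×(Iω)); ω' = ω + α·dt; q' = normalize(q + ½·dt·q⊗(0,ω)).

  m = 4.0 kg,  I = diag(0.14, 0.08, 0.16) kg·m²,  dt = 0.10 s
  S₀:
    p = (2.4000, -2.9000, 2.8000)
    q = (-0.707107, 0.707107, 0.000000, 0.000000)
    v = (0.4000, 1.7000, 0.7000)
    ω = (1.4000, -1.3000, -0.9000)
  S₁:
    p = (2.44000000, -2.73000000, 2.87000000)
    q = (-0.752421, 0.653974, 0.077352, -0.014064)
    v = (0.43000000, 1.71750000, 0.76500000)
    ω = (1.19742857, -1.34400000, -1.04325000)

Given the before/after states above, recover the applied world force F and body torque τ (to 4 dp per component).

Δω = ω₁−ω₀ = (-0.20257143, -0.04400000, -0.14325000)
gyro term ω₀×Iω₀ = (0.0936, 0.0252, 0.1092)
applied torque τ = (-0.1900, -0.0100, -0.1200)
Δv = v₁−v₀ = (0.03000000, 0.01750000, 0.06500000)
m·(v₁−v₀)/dt = (1.2000, 0.7000, 2.6000)

F = (1.2000, 0.7000, 2.6000)
τ = (-0.1900, -0.0100, -0.1200)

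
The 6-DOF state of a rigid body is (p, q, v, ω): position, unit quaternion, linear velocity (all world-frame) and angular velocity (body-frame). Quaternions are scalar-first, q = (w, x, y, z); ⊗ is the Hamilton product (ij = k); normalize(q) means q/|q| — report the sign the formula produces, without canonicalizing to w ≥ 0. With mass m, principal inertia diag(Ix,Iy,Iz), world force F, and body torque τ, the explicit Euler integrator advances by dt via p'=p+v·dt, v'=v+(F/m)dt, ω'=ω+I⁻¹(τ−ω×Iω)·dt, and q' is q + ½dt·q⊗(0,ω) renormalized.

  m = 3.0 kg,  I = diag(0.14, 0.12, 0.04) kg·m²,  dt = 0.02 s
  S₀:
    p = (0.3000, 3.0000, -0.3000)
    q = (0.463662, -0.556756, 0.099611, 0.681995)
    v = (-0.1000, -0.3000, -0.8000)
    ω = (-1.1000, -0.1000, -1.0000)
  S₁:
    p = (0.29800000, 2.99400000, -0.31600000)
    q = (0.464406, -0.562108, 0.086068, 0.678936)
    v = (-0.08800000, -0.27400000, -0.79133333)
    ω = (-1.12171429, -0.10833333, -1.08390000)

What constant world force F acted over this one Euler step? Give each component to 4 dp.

velocity change Δv = (0.01200000, 0.02600000, 0.00866667)
m·(v₁−v₀)/dt = (1.8000, 3.9000, 1.3000)

F = (1.8000, 3.9000, 1.3000)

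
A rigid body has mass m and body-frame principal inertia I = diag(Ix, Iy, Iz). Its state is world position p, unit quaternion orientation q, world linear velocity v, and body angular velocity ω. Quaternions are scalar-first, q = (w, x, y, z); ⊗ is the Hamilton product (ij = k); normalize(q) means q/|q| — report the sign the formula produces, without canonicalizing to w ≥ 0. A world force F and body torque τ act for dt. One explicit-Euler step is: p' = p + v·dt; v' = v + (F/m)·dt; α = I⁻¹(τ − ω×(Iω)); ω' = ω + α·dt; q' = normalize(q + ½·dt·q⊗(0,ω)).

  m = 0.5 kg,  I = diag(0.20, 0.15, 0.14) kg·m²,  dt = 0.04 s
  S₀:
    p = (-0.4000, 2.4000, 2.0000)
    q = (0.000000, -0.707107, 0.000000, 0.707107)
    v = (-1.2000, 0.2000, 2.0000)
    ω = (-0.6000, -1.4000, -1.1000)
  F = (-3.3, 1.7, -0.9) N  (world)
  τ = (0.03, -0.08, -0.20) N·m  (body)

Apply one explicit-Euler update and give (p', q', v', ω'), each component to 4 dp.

p' = (-0.4480, 2.4080, 2.0800)
q' = (0.0071, -0.6868, -0.0240, 0.7264)
v' = (-1.4640, 0.3360, 1.9280)
ω' = (-0.5909, -1.4319, -1.1451)

gyro term ω×Iω = (-0.0154, 0.0396, -0.0420)
α = I⁻¹(τ − ω×Iω) = (0.2270, -0.7973, -1.1286)
ω' = ω + α·dt = (-0.5909, -1.4319, -1.1451)
Hamilton product q⊗(0,ω) = (0.3535535, 0.9899498, -1.2020819, 0.9899498)
q + ½dt·q⊗(0,ω), renormalized = (0.0071, -0.6868, -0.0240, 0.7264)
p + v·dt = (-0.4480, 2.4080, 2.0800)
v + (F/m)dt = (-1.4640, 0.3360, 1.9280)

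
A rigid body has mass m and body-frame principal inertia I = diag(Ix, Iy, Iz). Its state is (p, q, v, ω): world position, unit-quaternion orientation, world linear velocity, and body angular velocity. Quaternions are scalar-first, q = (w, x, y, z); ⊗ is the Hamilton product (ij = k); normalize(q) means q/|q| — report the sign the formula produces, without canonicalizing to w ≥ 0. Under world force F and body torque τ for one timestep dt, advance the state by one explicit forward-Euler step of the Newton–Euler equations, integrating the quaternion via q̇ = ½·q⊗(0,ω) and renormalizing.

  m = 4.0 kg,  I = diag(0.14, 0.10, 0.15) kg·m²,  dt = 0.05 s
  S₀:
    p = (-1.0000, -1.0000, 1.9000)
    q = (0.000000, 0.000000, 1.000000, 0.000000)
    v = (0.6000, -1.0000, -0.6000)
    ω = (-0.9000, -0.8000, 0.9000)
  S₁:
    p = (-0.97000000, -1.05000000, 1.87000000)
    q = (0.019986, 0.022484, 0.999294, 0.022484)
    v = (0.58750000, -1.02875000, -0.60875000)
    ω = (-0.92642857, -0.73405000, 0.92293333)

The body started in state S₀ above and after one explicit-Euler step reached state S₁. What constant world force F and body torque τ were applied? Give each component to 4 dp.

F = (-1.0000, -2.3000, -0.7000)
τ = (-0.1100, 0.1400, 0.0400)

velocity change Δv = (-0.01250000, -0.02875000, -0.00875000)
F = m·Δv/dt = (-1.0000, -2.3000, -0.7000)
rate change Δω = (-0.02642857, 0.06595000, 0.02293333)
gyro term ω₀×Iω₀ = (-0.0360, 0.0081, -0.0288)
τ = I·(Δω/dt) + ω₀×(Iω₀) = (-0.1100, 0.1400, 0.0400)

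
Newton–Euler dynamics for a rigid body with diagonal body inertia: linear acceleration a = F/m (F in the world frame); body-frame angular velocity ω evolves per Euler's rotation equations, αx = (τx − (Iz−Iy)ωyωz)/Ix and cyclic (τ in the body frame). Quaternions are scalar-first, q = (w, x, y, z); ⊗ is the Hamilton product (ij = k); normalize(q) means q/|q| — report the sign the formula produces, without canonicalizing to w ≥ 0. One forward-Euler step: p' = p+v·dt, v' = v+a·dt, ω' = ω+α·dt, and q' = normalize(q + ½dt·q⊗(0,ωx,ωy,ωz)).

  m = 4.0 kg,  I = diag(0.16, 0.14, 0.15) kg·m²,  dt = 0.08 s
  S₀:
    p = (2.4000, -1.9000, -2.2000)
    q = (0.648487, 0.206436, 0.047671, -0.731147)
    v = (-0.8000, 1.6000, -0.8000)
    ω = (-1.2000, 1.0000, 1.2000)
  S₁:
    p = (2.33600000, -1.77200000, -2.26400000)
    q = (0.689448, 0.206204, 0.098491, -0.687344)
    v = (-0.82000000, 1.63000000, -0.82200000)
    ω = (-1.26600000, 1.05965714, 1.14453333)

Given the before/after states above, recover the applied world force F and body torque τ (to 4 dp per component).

F = (-1.0000, 1.5000, -1.1000)
τ = (-0.1200, 0.0900, -0.0800)

ω₁ − ω₀ = (-0.06600000, 0.05965714, -0.05546667)
gyro term ω₀×Iω₀ = (0.0120, -0.0144, 0.0240)
I·α + gyro = (-0.1200, 0.0900, -0.0800)
Δv = v₁−v₀ = (-0.02000000, 0.03000000, -0.02200000)
F = m·Δv/dt = (-1.0000, 1.5000, -1.1000)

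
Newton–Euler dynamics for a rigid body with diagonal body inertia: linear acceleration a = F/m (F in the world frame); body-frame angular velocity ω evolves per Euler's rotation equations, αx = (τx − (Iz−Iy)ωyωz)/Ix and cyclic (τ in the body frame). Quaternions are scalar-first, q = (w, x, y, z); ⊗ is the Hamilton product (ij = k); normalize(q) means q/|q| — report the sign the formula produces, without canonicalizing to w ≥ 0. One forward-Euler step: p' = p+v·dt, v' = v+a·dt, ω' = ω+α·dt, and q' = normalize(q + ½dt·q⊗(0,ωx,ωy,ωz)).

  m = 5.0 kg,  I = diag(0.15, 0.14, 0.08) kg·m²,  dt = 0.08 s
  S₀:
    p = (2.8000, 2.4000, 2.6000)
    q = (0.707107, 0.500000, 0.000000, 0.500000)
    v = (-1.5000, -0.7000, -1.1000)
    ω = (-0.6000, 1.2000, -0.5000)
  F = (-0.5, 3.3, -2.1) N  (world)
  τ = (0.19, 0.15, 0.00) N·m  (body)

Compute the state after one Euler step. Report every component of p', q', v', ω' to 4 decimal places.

precession coupling ω×(Iω) = (0.0360, 0.0210, 0.0072)
(τ − ω×Iω)/I = (1.0267, 0.9214, -0.0900)
ω + α·dt = (-0.5179, 1.2737, -0.5072)
Hamilton product q⊗(0,ω) = (0.5500000, -1.0242642, 0.7985284, 0.2464465)
q' = normalize(q + ½dt·q⊗(0,ω)) = (0.7279, 0.4583, 0.0319, 0.5090)
p' = p + v·dt = (2.6800, 2.3440, 2.5120)
v + (F/m)dt = (-1.5080, -0.6472, -1.1336)

p' = (2.6800, 2.3440, 2.5120)
q' = (0.7279, 0.4583, 0.0319, 0.5090)
v' = (-1.5080, -0.6472, -1.1336)
ω' = (-0.5179, 1.2737, -0.5072)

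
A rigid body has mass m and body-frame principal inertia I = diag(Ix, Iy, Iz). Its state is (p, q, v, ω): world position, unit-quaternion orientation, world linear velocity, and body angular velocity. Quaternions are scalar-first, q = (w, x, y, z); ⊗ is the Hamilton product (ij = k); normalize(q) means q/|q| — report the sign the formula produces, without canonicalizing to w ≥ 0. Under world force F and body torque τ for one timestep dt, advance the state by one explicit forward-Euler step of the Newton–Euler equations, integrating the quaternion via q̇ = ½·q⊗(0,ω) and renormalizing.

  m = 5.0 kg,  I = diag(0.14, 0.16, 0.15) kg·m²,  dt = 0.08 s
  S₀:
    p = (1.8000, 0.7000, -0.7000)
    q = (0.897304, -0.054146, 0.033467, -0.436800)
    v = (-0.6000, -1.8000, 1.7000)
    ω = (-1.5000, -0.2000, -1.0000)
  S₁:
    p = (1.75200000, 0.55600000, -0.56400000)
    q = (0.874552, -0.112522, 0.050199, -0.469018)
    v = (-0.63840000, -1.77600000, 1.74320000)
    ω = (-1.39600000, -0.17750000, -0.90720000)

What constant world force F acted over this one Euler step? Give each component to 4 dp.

Δv = v₁−v₀ = (-0.03840000, 0.02400000, 0.04320000)
F = m·Δv/dt = (-2.4000, 1.5000, 2.7000)

F = (-2.4000, 1.5000, 2.7000)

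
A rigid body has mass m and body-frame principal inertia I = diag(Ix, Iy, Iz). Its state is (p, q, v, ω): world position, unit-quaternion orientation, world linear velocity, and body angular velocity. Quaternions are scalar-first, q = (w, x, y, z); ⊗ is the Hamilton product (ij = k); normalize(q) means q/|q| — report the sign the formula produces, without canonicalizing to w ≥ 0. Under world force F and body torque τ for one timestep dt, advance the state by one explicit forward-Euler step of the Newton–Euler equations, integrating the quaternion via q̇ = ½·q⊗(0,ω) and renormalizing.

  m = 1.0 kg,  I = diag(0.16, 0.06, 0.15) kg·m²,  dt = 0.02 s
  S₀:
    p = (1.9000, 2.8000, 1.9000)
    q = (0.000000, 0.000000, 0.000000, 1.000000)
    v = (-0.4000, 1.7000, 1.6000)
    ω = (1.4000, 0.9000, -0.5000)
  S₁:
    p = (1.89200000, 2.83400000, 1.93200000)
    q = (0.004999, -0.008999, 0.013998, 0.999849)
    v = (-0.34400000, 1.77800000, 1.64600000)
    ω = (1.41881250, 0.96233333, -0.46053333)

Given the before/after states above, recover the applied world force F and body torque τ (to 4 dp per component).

F = (2.8000, 3.9000, 2.3000)
τ = (0.1100, 0.1800, 0.1700)

Δω = ω₁−ω₀ = (0.01881250, 0.06233333, 0.03946667)
τ = I·(Δω/dt) + ω₀×(Iω₀) = (0.1100, 0.1800, 0.1700)
v₁ − v₀ = (0.05600000, 0.07800000, 0.04600000)
m·(v₁−v₀)/dt = (2.8000, 3.9000, 2.3000)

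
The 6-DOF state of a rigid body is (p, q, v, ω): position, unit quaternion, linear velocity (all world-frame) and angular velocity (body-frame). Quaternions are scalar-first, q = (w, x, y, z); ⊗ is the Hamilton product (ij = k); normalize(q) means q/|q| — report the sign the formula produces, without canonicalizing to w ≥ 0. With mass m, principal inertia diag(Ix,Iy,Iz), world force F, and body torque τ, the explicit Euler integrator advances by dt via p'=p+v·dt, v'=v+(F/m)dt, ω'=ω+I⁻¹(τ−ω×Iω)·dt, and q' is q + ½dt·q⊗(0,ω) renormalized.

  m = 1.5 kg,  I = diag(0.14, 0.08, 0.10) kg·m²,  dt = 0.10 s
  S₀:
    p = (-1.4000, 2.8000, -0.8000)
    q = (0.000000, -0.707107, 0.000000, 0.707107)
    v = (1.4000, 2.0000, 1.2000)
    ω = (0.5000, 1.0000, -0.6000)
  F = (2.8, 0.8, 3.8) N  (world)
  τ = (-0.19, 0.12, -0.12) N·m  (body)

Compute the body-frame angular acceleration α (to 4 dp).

α = (-1.2714, 1.6500, -0.9000)

ω×(Iω) gyroscopic = (-0.0120, -0.0120, -0.0300)
(τ − ω×Iω)/I = (-1.2714, 1.6500, -0.9000)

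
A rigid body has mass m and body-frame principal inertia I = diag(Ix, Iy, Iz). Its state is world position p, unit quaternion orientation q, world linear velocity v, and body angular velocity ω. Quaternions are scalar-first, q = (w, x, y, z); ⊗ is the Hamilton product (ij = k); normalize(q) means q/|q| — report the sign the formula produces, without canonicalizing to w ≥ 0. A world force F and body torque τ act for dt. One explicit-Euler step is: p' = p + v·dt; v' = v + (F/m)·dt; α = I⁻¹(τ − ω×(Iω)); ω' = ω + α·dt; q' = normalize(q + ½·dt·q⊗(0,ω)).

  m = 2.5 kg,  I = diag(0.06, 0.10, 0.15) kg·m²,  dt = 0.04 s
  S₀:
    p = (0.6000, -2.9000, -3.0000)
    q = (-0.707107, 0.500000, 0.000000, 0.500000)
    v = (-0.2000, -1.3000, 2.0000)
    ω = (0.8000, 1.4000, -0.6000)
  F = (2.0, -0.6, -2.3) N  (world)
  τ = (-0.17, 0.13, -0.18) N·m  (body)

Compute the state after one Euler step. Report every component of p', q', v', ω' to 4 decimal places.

p' = (0.5920, -2.9520, -2.9200)
q' = (-0.7087, 0.4744, -0.0058, 0.5222)
v' = (-0.1680, -1.3096, 1.9632)
ω' = (0.7147, 1.4347, -0.6599)

ω×(Iω) gyroscopic = (-0.0420, 0.0432, 0.0448)
angular accel α = (-2.1333, 0.8680, -1.4987)
new body rate ω' = (0.7147, 1.4347, -0.6599)
q⊗(0,ω) = (-0.1000000, -1.2656856, -0.2899498, 1.1242642)
q' = normalize(q + ½dt·q⊗(0,ω)) = (-0.7087, 0.4744, -0.0058, 0.5222)
a = (0.8000, -0.2400, -0.9200)
p' = p + v·dt = (0.5920, -2.9520, -2.9200)
v + (F/m)dt = (-0.1680, -1.3096, 1.9632)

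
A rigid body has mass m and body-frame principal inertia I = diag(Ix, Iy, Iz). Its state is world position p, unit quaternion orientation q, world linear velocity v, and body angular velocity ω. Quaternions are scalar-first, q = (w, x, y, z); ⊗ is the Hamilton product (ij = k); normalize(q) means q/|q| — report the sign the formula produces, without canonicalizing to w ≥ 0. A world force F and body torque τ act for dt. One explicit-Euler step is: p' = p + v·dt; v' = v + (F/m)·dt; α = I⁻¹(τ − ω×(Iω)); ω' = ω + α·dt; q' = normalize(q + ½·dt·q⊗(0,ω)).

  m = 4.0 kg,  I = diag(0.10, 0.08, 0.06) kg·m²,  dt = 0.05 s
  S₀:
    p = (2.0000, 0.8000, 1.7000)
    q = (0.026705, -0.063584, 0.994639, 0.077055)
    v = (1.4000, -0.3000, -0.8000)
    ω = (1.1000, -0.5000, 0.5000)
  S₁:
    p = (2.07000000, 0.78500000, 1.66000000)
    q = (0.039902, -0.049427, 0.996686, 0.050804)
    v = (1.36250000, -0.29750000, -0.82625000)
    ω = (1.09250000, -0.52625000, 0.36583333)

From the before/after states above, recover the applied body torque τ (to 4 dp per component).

rate change Δω = (-0.00750000, -0.02625000, -0.13416667)
ω₀×(Iω₀) = (0.0050, 0.0220, 0.0110)
applied torque τ = (-0.0100, -0.0200, -0.1500)

τ = (-0.0100, -0.0200, -0.1500)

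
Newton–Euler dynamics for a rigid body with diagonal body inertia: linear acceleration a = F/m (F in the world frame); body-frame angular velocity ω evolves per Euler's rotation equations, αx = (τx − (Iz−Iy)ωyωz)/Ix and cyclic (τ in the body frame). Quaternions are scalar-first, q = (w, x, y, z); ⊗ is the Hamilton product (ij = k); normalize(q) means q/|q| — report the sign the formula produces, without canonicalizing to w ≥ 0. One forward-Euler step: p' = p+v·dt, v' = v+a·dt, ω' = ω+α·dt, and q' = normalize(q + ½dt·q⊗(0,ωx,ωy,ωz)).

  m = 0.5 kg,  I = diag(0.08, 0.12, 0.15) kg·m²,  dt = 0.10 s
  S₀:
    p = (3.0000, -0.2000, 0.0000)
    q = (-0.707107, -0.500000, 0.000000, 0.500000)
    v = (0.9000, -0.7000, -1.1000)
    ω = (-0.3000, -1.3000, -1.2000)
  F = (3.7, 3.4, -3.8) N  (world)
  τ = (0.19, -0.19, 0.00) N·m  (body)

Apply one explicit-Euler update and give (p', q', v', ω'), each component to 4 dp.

p' = (3.0900, -0.2700, -0.1100)
q' = (-0.6819, -0.4551, 0.0084, 0.5726)
v' = (1.6400, -0.0200, -1.8600)
ω' = (-0.1210, -1.4373, -1.2104)

a = F/m = (7.4000, 6.8000, -7.6000)
new position p' = (3.0900, -0.2700, -0.1100)
new velocity v' = (1.6400, -0.0200, -1.8600)
(τ − ω×Iω)/I = (1.7900, -1.3733, -0.1040)
new body rate ω' = (-0.1210, -1.4373, -1.2104)
Hamilton product q⊗(0,ω) = (0.4500000, 0.8621321, 0.1692391, 1.4985284)
updated quaternion q' = (-0.6819, -0.4551, 0.0084, 0.5726)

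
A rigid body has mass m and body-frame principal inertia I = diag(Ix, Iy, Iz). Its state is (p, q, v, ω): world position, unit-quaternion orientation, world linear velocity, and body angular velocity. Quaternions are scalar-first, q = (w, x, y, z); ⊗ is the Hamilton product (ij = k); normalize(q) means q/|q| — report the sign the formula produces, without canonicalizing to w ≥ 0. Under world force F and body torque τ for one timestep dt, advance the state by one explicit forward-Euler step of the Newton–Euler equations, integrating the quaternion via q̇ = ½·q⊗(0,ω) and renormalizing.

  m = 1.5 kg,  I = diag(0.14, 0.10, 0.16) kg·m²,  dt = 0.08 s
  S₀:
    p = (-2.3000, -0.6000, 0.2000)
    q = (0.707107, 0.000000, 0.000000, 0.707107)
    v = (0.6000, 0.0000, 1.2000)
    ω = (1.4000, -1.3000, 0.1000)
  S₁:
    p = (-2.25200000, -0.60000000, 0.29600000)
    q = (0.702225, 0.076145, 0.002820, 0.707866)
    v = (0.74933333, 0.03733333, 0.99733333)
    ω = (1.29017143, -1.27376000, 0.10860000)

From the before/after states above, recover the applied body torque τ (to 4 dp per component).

Δω = ω₁−ω₀ = (-0.10982857, 0.02624000, 0.00860000)
ω₀×(Iω₀) = (-0.0078, -0.0028, 0.0728)
applied torque τ = (-0.2000, 0.0300, 0.0900)

τ = (-0.2000, 0.0300, 0.0900)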